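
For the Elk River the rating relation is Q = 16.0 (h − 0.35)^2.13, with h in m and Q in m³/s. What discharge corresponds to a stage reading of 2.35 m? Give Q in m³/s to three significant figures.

70.0 m³/s

Q = 16.0 × (2.35 − 0.35)^2.13 = 16.0 × 2^2.13 = 70.03 m³/s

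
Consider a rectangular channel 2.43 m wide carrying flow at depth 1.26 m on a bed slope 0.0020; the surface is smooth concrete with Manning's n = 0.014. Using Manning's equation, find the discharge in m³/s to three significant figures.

A = b·y = 2.43 × 1.26 = 3.062 m²
P = b + 2y = 2.43 + 2×1.26 = 4.950 m
R = A/P = 3.062/4.950 = 0.6185 m
Q = (1/n)·A·R^(2/3)·S^(1/2) = (1/0.014) × 3.062 × 0.6185^(2/3) × 0.0020^(1/2) = 7.100 m³/s

7.10 m³/s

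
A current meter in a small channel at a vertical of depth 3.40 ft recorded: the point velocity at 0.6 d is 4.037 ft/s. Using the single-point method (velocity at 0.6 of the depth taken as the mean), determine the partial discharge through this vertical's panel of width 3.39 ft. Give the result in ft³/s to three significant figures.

v̄ = v₀.₆ = 4.037 ft/s
q = v̄ × d × w = 4.037 × 3.40 × 3.39 = 46.53 ft³/s

46.5 ft³/s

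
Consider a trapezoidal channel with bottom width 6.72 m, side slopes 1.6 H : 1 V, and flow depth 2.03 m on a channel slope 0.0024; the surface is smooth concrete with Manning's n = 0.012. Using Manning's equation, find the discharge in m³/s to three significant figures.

A = (b + z·y)·y = (6.72 + 1.6×2.03)×2.03 = 20.24 m²
P = b + 2y√(1+z²) = 6.72 + 2×2.03×√(1+1.6²) = 14.38 m
R = A/P = 20.24/14.38 = 1.407 m
Q = (1/n)·A·R^(2/3)·S^(1/2) = (1/0.012) × 20.24 × 1.407^(2/3) × 0.0024^(1/2) = 103.7 m³/s

104 m³/s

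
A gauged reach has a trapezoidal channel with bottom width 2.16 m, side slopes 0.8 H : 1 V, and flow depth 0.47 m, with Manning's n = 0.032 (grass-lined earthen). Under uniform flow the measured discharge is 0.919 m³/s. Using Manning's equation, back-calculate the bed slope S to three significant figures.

0.00243

A = (b + z·y)·y = (2.16 + 0.8×0.47)×0.47 = 1.192 m²
P = b + 2y√(1+z²) = 2.16 + 2×0.47×√(1+0.8²) = 3.364 m
R = A/P = 1.192/3.364 = 0.3543 m
S = (Q·n / (1·A·R^(2/3)))² = (0.919×0.032 / (1×1.192×0.5007))² = 0.002428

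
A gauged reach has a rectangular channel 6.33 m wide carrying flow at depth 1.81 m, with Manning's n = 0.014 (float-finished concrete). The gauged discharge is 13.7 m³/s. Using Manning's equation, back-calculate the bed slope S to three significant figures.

0.000232

A = b·y = 6.33 × 1.81 = 11.46 m²
P = b + 2y = 6.33 + 2×1.81 = 9.950 m
R = A/P = 11.46/9.950 = 1.151 m
S = (Q·n / (1·A·R^(2/3)))² = (13.7×0.014 / (1×11.46×1.099))² = 0.0002322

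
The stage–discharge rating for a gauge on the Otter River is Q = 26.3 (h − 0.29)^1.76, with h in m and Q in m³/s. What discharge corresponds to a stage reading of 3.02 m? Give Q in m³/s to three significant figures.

154 m³/s

Q = 26.3 × (3.02 − 0.29)^1.76 = 26.3 × 2.73^1.76 = 154.0 m³/s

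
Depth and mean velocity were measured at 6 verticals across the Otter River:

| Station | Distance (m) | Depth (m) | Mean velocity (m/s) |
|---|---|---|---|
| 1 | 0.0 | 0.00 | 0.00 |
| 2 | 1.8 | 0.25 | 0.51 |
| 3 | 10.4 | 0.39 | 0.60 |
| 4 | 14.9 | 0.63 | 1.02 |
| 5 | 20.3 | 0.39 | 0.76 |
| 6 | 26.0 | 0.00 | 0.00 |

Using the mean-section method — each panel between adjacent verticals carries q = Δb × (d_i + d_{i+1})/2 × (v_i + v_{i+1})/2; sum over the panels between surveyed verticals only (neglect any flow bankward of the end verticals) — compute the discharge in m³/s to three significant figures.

6.32 m³/s

Panel 1-2: Δb = 1.8 m, d̄ = (0.00+0.25)/2 = 0.125, v̄ = (0.00+0.51)/2 = 0.255 → q = 1.8×0.125×0.255 = 0.05738 m³/s
Panel 2-3: Δb = 8.6 m, d̄ = (0.25+0.39)/2 = 0.32, v̄ = (0.51+0.60)/2 = 0.555 → q = 8.6×0.32×0.555 = 1.527 m³/s
Panel 3-4: Δb = 4.5 m, d̄ = (0.39+0.63)/2 = 0.51, v̄ = (0.60+1.02)/2 = 0.81 → q = 4.5×0.51×0.81 = 1.859 m³/s
Panel 4-5: Δb = 5.4 m, d̄ = (0.63+0.39)/2 = 0.51, v̄ = (1.02+0.76)/2 = 0.89 → q = 5.4×0.51×0.89 = 2.451 m³/s
Panel 5-6: Δb = 5.7 m, d̄ = (0.39+0.00)/2 = 0.195, v̄ = (0.76+0.00)/2 = 0.38 → q = 5.7×0.195×0.38 = 0.4224 m³/s
Q = Σ q = 6.317 m³/s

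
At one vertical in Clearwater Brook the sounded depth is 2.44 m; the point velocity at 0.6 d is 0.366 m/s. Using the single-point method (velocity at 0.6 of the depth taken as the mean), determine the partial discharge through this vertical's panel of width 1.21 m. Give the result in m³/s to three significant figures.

v̄ = v₀.₆ = 0.366 m/s
q = v̄ × d × w = 0.3660 × 2.44 × 1.21 = 1.081 m³/s

1.08 m³/s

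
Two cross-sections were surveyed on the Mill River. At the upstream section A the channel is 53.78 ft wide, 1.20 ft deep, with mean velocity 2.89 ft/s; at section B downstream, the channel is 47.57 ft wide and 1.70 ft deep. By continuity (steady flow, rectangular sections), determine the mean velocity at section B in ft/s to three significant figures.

Q = A₁V₁ = (53.78×1.20) × 2.89 = 186.5 ft³/s
A₂ = 47.57 × 1.70 = 80.87 ft²
V₂ = Q/A₂ = 186.5/80.87 = 2.306 ft/s

2.31 ft/s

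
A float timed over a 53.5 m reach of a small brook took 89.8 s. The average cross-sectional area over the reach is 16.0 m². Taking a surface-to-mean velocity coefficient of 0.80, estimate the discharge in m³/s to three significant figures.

v_surface = L / t̄ = 53.5 / 89.8 = 0.5958 m/s
v_mean = 0.80 × 0.5958 = 0.4766 m/s
Q = A × v_mean = 16.0 × 0.4766 = 7.626 m³/s

7.63 m³/s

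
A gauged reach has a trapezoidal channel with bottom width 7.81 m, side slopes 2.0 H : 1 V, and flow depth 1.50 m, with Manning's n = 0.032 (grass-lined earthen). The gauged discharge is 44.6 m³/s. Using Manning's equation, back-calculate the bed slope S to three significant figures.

0.00669

A = (b + z·y)·y = (7.81 + 2.0×1.50)×1.50 = 16.22 m²
P = b + 2y√(1+z²) = 7.81 + 2×1.50×√(1+2.0²) = 14.52 m
R = A/P = 16.22/14.52 = 1.117 m
S = (Q·n / (1·A·R^(2/3)))² = (44.6×0.032 / (1×16.22×1.076))² = 0.006685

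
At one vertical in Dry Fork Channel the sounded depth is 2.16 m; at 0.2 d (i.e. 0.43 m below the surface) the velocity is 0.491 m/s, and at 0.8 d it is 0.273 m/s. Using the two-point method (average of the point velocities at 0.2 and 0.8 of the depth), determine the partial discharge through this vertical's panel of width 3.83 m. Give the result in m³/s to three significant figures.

3.16 m³/s

v̄ = (0.491 + 0.273) / 2 = 0.3820 m/s
q = v̄ × d × w = 0.3820 × 2.16 × 3.83 = 3.160 m³/s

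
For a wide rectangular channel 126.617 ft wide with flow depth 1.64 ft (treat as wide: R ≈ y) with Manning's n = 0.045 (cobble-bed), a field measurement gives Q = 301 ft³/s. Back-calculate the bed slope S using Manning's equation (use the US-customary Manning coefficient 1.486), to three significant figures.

A = b·y = 126.617 × 1.64 = 207.7 ft²
Wide channel: R ≈ y = 1.64 ft
S = (Q·n / (1.486·A·R^(2/3)))² = (301×0.045 / (1.486×207.7×1.391))² = 0.0009963

0.000996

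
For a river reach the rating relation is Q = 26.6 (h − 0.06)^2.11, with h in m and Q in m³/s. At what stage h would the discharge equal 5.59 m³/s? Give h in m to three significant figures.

h − h₀ = (Q/C)^(1/b) = (5.59/26.6)^(1/2.11) = 0.4774 m
h = 0.06 + 0.4774 = 0.5374 m

0.537 m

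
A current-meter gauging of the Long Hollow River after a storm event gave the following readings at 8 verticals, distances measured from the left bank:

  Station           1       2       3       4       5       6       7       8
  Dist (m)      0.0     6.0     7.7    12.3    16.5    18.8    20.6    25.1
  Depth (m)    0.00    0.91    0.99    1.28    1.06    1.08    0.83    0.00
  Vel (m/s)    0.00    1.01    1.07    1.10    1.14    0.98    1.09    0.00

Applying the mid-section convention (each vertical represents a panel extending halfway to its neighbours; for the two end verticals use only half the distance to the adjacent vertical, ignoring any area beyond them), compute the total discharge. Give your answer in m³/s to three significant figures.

w_2 = (7.7 − 0.0)/2 = 3.85 m; q_2 = 1.01 × 0.91 × 3.85 = 3.539 m³/s
w_3 = (12.3 − 6.0)/2 = 3.15 m; q_3 = 1.07 × 0.99 × 3.15 = 3.337 m³/s
w_4 = (16.5 − 7.7)/2 = 4.4 m; q_4 = 1.10 × 1.28 × 4.4 = 6.195 m³/s
w_5 = (18.8 − 12.3)/2 = 3.25 m; q_5 = 1.14 × 1.06 × 3.25 = 3.927 m³/s
w_6 = (20.6 − 16.5)/2 = 2.05 m; q_6 = 0.98 × 1.08 × 2.05 = 2.170 m³/s
w_7 = (25.1 − 18.8)/2 = 3.15 m; q_7 = 1.09 × 0.83 × 3.15 = 2.850 m³/s
Stations 1, 8 contribute zero (depth or velocity is 0).
Q = Σ qᵢ = 22.02 m³/s

22.0 m³/s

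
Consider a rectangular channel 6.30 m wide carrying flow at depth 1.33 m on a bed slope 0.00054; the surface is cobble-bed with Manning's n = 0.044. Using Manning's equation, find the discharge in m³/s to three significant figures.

4.23 m³/s

A = b·y = 6.30 × 1.33 = 8.379 m²
P = b + 2y = 6.30 + 2×1.33 = 8.960 m
R = A/P = 8.379/8.960 = 0.9352 m
Q = (1/n)·A·R^(2/3)·S^(1/2) = (1/0.044) × 8.379 × 0.9352^(2/3) × 0.00054^(1/2) = 4.232 m³/s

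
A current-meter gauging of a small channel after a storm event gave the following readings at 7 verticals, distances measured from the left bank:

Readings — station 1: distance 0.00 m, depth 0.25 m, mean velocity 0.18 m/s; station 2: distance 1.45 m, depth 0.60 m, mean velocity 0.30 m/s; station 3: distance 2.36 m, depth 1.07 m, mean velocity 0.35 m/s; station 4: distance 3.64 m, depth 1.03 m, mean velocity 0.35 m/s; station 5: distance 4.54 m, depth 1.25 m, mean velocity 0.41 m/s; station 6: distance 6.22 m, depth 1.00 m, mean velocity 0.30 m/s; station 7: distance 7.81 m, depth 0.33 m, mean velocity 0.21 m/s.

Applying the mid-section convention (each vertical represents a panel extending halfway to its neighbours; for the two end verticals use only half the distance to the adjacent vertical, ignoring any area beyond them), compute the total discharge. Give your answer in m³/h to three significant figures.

8120 m³/h

w_1 = (1.45 − 0.00)/2 = 0.725 m; q_1 = 0.18 × 0.25 × 0.725 = 0.03263 m³/s
w_2 = (2.36 − 0.00)/2 = 1.18 m; q_2 = 0.30 × 0.60 × 1.18 = 0.2124 m³/s
w_3 = (3.64 − 1.45)/2 = 1.095 m; q_3 = 0.35 × 1.07 × 1.095 = 0.4101 m³/s
w_4 = (4.54 − 2.36)/2 = 1.09 m; q_4 = 0.35 × 1.03 × 1.09 = 0.3929 m³/s
w_5 = (6.22 − 3.64)/2 = 1.29 m; q_5 = 0.41 × 1.25 × 1.29 = 0.6611 m³/s
w_6 = (7.81 − 4.54)/2 = 1.635 m; q_6 = 0.30 × 1.00 × 1.635 = 0.4905 m³/s
w_7 = (7.81 − 6.22)/2 = 0.795 m; q_7 = 0.21 × 0.33 × 0.795 = 0.05509 m³/s
Q = Σ qᵢ = 2.255 m³/s
= 2.255 × 3600 = 8117 m³/h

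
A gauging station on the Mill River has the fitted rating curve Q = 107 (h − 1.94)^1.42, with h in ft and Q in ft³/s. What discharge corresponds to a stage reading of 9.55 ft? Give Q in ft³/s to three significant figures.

Q = 107 × (9.55 − 1.94)^1.42 = 107 × 7.61^1.42 = 1910 ft³/s

1910 ft³/s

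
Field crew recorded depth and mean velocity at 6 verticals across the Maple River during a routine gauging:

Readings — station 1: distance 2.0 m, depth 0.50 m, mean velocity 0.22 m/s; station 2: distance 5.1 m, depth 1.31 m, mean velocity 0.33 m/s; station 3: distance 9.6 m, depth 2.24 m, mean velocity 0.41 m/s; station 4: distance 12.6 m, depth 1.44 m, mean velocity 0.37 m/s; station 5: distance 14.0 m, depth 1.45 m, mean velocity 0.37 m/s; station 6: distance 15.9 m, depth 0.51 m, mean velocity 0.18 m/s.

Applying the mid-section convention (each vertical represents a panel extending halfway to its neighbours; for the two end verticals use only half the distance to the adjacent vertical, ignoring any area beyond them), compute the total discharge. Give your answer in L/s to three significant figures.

w_1 = (5.1 − 2.0)/2 = 1.55 m; q_1 = 0.22 × 0.50 × 1.55 = 0.1705 m³/s
w_2 = (9.6 − 2.0)/2 = 3.8 m; q_2 = 0.33 × 1.31 × 3.8 = 1.643 m³/s
w_3 = (12.6 − 5.1)/2 = 3.75 m; q_3 = 0.41 × 2.24 × 3.75 = 3.444 m³/s
w_4 = (14.0 − 9.6)/2 = 2.2 m; q_4 = 0.37 × 1.44 × 2.2 = 1.172 m³/s
w_5 = (15.9 − 12.6)/2 = 1.65 m; q_5 = 0.37 × 1.45 × 1.65 = 0.8852 m³/s
w_6 = (15.9 − 14.0)/2 = 0.95 m; q_6 = 0.18 × 0.51 × 0.95 = 0.08721 m³/s
Q = Σ qᵢ = 7.402 m³/s
= 7.402 × 1000 = 7402 L/s

7400 L/s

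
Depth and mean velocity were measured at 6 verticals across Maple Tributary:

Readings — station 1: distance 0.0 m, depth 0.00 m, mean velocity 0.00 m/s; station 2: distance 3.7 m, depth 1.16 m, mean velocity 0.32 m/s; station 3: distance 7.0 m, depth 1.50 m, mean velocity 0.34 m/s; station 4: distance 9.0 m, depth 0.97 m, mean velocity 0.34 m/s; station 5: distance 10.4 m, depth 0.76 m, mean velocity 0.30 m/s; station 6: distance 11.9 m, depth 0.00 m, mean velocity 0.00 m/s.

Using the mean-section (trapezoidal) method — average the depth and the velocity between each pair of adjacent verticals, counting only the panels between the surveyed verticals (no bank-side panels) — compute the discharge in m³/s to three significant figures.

3.10 m³/s

Panel 1-2: Δb = 3.7 m, d̄ = (0.00+1.16)/2 = 0.58, v̄ = (0.00+0.32)/2 = 0.16 → q = 3.7×0.58×0.16 = 0.3434 m³/s
Panel 2-3: Δb = 3.3 m, d̄ = (1.16+1.50)/2 = 1.33, v̄ = (0.32+0.34)/2 = 0.33 → q = 3.3×1.33×0.33 = 1.448 m³/s
Panel 3-4: Δb = 2 m, d̄ = (1.50+0.97)/2 = 1.235, v̄ = (0.34+0.34)/2 = 0.34 → q = 2×1.235×0.34 = 0.8398 m³/s
Panel 4-5: Δb = 1.4 m, d̄ = (0.97+0.76)/2 = 0.865, v̄ = (0.34+0.30)/2 = 0.32 → q = 1.4×0.865×0.32 = 0.3875 m³/s
Panel 5-6: Δb = 1.5 m, d̄ = (0.76+0.00)/2 = 0.38, v̄ = (0.30+0.00)/2 = 0.15 → q = 1.5×0.38×0.15 = 0.08550 m³/s
Q = Σ q = 3.105 m³/s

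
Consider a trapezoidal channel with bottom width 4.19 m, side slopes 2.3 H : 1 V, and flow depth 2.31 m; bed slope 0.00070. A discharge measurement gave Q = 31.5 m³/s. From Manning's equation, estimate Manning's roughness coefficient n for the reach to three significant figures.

A = (b + z·y)·y = (4.19 + 2.3×2.31)×2.31 = 21.95 m²
P = b + 2y√(1+z²) = 4.19 + 2×2.31×√(1+2.3²) = 15.78 m
R = A/P = 21.95/15.78 = 1.391 m
n = (1/Q)·A·R^(2/3)·S^(1/2) = (1/31.5) × 21.95 × 1.246 × 0.02646 = 0.02298

0.0230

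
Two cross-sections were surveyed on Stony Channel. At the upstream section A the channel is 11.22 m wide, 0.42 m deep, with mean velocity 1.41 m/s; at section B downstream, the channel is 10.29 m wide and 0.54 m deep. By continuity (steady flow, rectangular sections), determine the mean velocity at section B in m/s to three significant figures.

1.20 m/s

Q = A₁V₁ = (11.22×0.42) × 1.41 = 6.644 m³/s
A₂ = 10.29 × 0.54 = 5.557 m²
V₂ = Q/A₂ = 6.644/5.557 = 1.196 m/s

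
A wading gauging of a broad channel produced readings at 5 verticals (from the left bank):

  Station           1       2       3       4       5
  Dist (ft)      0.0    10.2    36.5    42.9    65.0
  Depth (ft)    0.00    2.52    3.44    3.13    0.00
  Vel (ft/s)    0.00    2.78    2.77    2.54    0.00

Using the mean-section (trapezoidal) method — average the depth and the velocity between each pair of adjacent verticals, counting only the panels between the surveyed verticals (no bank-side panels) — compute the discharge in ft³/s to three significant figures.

Panel 1-2: Δb = 10.2 ft, d̄ = (0.00+2.52)/2 = 1.26, v̄ = (0.00+2.78)/2 = 1.39 → q = 10.2×1.26×1.39 = 17.86 ft³/s
Panel 2-3: Δb = 26.3 ft, d̄ = (2.52+3.44)/2 = 2.98, v̄ = (2.78+2.77)/2 = 2.775 → q = 26.3×2.98×2.775 = 217.5 ft³/s
Panel 3-4: Δb = 6.4 ft, d̄ = (3.44+3.13)/2 = 3.285, v̄ = (2.77+2.54)/2 = 2.655 → q = 6.4×3.285×2.655 = 55.82 ft³/s
Panel 4-5: Δb = 22.1 ft, d̄ = (3.13+0.00)/2 = 1.565, v̄ = (2.54+0.00)/2 = 1.27 → q = 22.1×1.565×1.27 = 43.92 ft³/s
Q = Σ q = 335.1 ft³/s

335 ft³/s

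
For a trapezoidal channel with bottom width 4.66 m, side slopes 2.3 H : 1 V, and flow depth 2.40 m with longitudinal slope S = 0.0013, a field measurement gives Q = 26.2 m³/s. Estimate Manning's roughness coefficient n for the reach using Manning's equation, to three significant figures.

0.0433

A = (b + z·y)·y = (4.66 + 2.3×2.40)×2.40 = 24.43 m²
P = b + 2y√(1+z²) = 4.66 + 2×2.40×√(1+2.3²) = 16.70 m
R = A/P = 24.43/16.70 = 1.463 m
n = (1/Q)·A·R^(2/3)·S^(1/2) = (1/26.2) × 24.43 × 1.289 × 0.03606 = 0.04333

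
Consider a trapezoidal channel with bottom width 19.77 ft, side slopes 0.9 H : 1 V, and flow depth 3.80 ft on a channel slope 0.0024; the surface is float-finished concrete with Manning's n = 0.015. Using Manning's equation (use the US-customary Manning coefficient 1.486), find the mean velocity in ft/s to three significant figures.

A = (b + z·y)·y = (19.77 + 0.9×3.80)×3.80 = 88.12 ft²
P = b + 2y√(1+z²) = 19.77 + 2×3.80×√(1+0.9²) = 29.99 ft
R = A/P = 88.12/29.99 = 2.938 ft
Q = (1.486/n)·A·R^(2/3)·S^(1/2) = (1.486/0.015) × 88.12 × 2.938^(2/3) × 0.0024^(1/2) = 877.3 ft³/s
V = Q/A = 877.3/88.12 = 9.955 ft/s

9.96 ft/s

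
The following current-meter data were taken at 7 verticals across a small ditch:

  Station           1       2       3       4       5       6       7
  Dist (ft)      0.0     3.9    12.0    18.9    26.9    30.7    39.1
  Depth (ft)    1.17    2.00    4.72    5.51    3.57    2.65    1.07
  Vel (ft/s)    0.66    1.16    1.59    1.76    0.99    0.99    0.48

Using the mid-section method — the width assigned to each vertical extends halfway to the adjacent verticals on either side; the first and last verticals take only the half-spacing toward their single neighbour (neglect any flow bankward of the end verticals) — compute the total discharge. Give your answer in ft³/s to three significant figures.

183 ft³/s

w_1 = (3.9 − 0.0)/2 = 1.95 ft; q_1 = 0.66 × 1.17 × 1.95 = 1.506 ft³/s
w_2 = (12.0 − 0.0)/2 = 6 ft; q_2 = 1.16 × 2.00 × 6 = 13.92 ft³/s
w_3 = (18.9 − 3.9)/2 = 7.5 ft; q_3 = 1.59 × 4.72 × 7.5 = 56.29 ft³/s
w_4 = (26.9 − 12.0)/2 = 7.45 ft; q_4 = 1.76 × 5.51 × 7.45 = 72.25 ft³/s
w_5 = (30.7 − 18.9)/2 = 5.9 ft; q_5 = 0.99 × 3.57 × 5.9 = 20.85 ft³/s
w_6 = (39.1 − 26.9)/2 = 6.1 ft; q_6 = 0.99 × 2.65 × 6.1 = 16.00 ft³/s
w_7 = (39.1 − 30.7)/2 = 4.2 ft; q_7 = 0.48 × 1.07 × 4.2 = 2.157 ft³/s
Q = Σ qᵢ = 183.0 ft³/s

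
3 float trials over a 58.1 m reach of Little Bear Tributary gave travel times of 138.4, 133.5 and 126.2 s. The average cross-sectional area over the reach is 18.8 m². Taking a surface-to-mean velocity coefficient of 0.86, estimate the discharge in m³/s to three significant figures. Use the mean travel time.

t̄ = (138.4 + 133.5 + 126.2) / 3 = 132.7 s
v_surface = L / t̄ = 58.1 / 132.7 = 0.4378 m/s
v_mean = 0.86 × 0.4378 = 0.3765 m/s
Q = A × v_mean = 18.8 × 0.3765 = 7.079 m³/s

7.08 m³/s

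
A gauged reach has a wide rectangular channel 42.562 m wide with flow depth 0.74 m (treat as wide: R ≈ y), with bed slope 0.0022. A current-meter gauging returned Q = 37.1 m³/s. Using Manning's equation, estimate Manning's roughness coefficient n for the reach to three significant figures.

0.0326

A = b·y = 42.562 × 0.74 = 31.50 m²
Wide channel: R ≈ y = 0.74 m
n = (1/Q)·A·R^(2/3)·S^(1/2) = (1/37.1) × 31.50 × 0.8181 × 0.04690 = 0.03258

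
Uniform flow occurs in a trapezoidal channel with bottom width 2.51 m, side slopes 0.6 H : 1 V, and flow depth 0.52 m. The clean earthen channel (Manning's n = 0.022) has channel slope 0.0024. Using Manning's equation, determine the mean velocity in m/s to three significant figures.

1.20 m/s

A = (b + z·y)·y = (2.51 + 0.6×0.52)×0.52 = 1.467 m²
P = b + 2y√(1+z²) = 2.51 + 2×0.52×√(1+0.6²) = 3.723 m
R = A/P = 1.467/3.723 = 0.3942 m
Q = (1/n)·A·R^(2/3)·S^(1/2) = (1/0.022) × 1.467 × 0.3942^(2/3) × 0.0024^(1/2) = 1.757 m³/s
V = Q/A = 1.757/1.467 = 1.197 m/s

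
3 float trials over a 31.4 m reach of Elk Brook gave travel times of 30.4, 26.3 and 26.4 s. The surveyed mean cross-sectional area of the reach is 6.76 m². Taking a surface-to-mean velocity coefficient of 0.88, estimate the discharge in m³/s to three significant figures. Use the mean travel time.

t̄ = (30.4 + 26.3 + 26.4) / 3 = 27.7 s
v_surface = L / t̄ = 31.4 / 27.7 = 1.134 m/s
v_mean = 0.88 × 1.134 = 0.9975 m/s
Q = A × v_mean = 6.76 × 0.9975 = 6.743 m³/s

6.74 m³/s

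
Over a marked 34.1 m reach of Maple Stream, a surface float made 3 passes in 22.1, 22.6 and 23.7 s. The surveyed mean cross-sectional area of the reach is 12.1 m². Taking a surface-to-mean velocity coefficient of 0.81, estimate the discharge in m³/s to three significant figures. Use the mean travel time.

t̄ = (22.1 + 22.6 + 23.7) / 3 = 22.8 s
v_surface = L / t̄ = 34.1 / 22.8 = 1.496 m/s
v_mean = 0.81 × 1.496 = 1.211 m/s
Q = A × v_mean = 12.1 × 1.211 = 14.66 m³/s

14.7 m³/s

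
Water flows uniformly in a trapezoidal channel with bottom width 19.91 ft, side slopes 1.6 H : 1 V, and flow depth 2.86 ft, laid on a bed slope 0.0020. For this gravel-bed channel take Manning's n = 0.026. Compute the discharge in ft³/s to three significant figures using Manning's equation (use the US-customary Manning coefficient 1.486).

A = (b + z·y)·y = (19.91 + 1.6×2.86)×2.86 = 70.03 ft²
P = b + 2y√(1+z²) = 19.91 + 2×2.86×√(1+1.6²) = 30.70 ft
R = A/P = 70.03/30.70 = 2.281 ft
Q = (1.486/n)·A·R^(2/3)·S^(1/2) = (1.486/0.026) × 70.03 × 2.281^(2/3) × 0.0020^(1/2) = 310.2 ft³/s

310 ft³/s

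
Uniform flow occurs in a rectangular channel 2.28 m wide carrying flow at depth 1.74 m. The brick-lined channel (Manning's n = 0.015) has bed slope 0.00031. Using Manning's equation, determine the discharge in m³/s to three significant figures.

A = b·y = 2.28 × 1.74 = 3.967 m²
P = b + 2y = 2.28 + 2×1.74 = 5.760 m
R = A/P = 3.967/5.760 = 0.6888 m
Q = (1/n)·A·R^(2/3)·S^(1/2) = (1/0.015) × 3.967 × 0.6888^(2/3) × 0.00031^(1/2) = 3.632 m³/s

3.63 m³/s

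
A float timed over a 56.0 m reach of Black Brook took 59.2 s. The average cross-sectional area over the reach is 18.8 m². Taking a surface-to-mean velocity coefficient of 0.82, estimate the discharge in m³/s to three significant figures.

v_surface = L / t̄ = 56.0 / 59.2 = 0.9459 m/s
v_mean = 0.82 × 0.9459 = 0.7757 m/s
Q = A × v_mean = 18.8 × 0.7757 = 14.58 m³/s

14.6 m³/s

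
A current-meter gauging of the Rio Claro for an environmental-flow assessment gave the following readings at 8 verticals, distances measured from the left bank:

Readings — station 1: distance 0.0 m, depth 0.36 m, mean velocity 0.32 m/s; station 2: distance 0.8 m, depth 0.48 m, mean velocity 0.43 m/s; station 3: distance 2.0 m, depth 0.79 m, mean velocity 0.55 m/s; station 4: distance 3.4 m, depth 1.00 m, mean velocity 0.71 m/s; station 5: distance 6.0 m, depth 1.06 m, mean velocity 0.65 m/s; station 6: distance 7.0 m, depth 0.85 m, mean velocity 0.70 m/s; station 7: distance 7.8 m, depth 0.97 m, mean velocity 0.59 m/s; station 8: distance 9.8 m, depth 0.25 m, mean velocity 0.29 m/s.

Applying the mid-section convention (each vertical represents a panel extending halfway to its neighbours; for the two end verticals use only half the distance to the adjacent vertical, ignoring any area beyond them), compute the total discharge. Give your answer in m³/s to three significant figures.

4.89 m³/s

w_1 = (0.8 − 0.0)/2 = 0.4 m; q_1 = 0.32 × 0.36 × 0.4 = 0.04608 m³/s
w_2 = (2.0 − 0.0)/2 = 1 m; q_2 = 0.43 × 0.48 × 1 = 0.2064 m³/s
w_3 = (3.4 − 0.8)/2 = 1.3 m; q_3 = 0.55 × 0.79 × 1.3 = 0.5649 m³/s
w_4 = (6.0 − 2.0)/2 = 2 m; q_4 = 0.71 × 1.00 × 2 = 1.420 m³/s
w_5 = (7.0 − 3.4)/2 = 1.8 m; q_5 = 0.65 × 1.06 × 1.8 = 1.240 m³/s
w_6 = (7.8 − 6.0)/2 = 0.9 m; q_6 = 0.70 × 0.85 × 0.9 = 0.5355 m³/s
w_7 = (9.8 − 7.0)/2 = 1.4 m; q_7 = 0.59 × 0.97 × 1.4 = 0.8012 m³/s
w_8 = (9.8 − 7.8)/2 = 1 m; q_8 = 0.29 × 0.25 × 1 = 0.07250 m³/s
Q = Σ qᵢ = 4.887 m³/s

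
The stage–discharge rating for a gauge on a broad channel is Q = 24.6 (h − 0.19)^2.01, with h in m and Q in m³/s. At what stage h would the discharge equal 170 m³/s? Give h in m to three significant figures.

h − h₀ = (Q/C)^(1/b) = (170/24.6)^(1/2.01) = 2.616 m
h = 0.19 + 2.616 = 2.806 m

2.81 m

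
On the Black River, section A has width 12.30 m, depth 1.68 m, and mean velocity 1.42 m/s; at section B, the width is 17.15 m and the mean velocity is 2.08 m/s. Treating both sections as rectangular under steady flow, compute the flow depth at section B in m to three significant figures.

Q = A₁V₁ = (12.30×1.68) × 1.42 = 29.34 m³/s
d₂ = Q/(b₂ V₂) = 29.34/(17.15×2.08) = 0.8226 m

0.823 m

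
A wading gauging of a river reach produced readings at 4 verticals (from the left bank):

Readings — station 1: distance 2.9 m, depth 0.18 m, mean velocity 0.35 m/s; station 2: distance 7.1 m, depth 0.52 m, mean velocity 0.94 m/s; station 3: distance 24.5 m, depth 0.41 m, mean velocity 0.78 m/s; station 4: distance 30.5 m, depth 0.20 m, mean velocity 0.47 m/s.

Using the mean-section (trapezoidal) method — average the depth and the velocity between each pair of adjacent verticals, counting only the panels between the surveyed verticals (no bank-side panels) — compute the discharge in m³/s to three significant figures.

Panel 1-2: Δb = 4.2 m, d̄ = (0.18+0.52)/2 = 0.35, v̄ = (0.35+0.94)/2 = 0.645 → q = 4.2×0.35×0.645 = 0.9482 m³/s
Panel 2-3: Δb = 17.4 m, d̄ = (0.52+0.41)/2 = 0.465, v̄ = (0.94+0.78)/2 = 0.86 → q = 17.4×0.465×0.86 = 6.958 m³/s
Panel 3-4: Δb = 6 m, d̄ = (0.41+0.20)/2 = 0.305, v̄ = (0.78+0.47)/2 = 0.625 → q = 6×0.305×0.625 = 1.144 m³/s
Q = Σ q = 9.050 m³/s

9.05 m³/s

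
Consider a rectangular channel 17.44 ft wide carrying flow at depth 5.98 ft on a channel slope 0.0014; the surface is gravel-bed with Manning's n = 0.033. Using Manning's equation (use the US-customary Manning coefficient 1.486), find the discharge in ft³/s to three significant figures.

409 ft³/s

A = b·y = 17.44 × 5.98 = 104.3 ft²
P = b + 2y = 17.44 + 2×5.98 = 29.40 ft
R = A/P = 104.3/29.40 = 3.547 ft
Q = (1.486/n)·A·R^(2/3)·S^(1/2) = (1.486/0.033) × 104.3 × 3.547^(2/3) × 0.0014^(1/2) = 408.7 ft³/s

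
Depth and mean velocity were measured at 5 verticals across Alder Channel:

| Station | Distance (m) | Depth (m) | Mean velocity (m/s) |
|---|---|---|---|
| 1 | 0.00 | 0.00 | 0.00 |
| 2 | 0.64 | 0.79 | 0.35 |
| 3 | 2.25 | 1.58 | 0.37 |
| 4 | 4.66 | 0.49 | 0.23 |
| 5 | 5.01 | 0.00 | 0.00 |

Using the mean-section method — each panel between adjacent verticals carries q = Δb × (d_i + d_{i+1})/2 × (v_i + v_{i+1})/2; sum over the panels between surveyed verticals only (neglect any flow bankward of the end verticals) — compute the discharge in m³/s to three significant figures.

1.49 m³/s

Panel 1-2: Δb = 0.64 m, d̄ = (0.00+0.79)/2 = 0.395, v̄ = (0.00+0.35)/2 = 0.175 → q = 0.64×0.395×0.175 = 0.04424 m³/s
Panel 2-3: Δb = 1.61 m, d̄ = (0.79+1.58)/2 = 1.185, v̄ = (0.35+0.37)/2 = 0.36 → q = 1.61×1.185×0.36 = 0.6868 m³/s
Panel 3-4: Δb = 2.41 m, d̄ = (1.58+0.49)/2 = 1.035, v̄ = (0.37+0.23)/2 = 0.3 → q = 2.41×1.035×0.3 = 0.7483 m³/s
Panel 4-5: Δb = 0.35 m, d̄ = (0.49+0.00)/2 = 0.245, v̄ = (0.23+0.00)/2 = 0.115 → q = 0.35×0.245×0.115 = 0.009861 m³/s
Q = Σ q = 1.489 m³/s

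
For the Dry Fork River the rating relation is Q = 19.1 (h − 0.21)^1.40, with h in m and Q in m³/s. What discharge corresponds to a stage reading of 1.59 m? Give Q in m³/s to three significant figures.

30.0 m³/s

Q = 19.1 × (1.59 − 0.21)^1.40 = 19.1 × 1.38^1.40 = 29.98 m³/s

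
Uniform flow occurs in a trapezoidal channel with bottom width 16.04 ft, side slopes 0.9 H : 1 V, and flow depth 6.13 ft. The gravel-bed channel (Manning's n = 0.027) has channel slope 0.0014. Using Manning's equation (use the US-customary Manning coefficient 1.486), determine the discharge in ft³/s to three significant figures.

A = (b + z·y)·y = (16.04 + 0.9×6.13)×6.13 = 132.1 ft²
P = b + 2y√(1+z²) = 16.04 + 2×6.13×√(1+0.9²) = 32.53 ft
R = A/P = 132.1/32.53 = 4.062 ft
Q = (1.486/n)·A·R^(2/3)·S^(1/2) = (1.486/0.027) × 132.1 × 4.062^(2/3) × 0.0014^(1/2) = 692.7 ft³/s

693 ft³/s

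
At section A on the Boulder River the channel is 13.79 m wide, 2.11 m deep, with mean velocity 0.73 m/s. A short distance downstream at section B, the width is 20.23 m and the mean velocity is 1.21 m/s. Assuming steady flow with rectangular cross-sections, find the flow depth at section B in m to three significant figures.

0.868 m

Q = A₁V₁ = (13.79×2.11) × 0.73 = 21.24 m³/s
d₂ = Q/(b₂ V₂) = 21.24/(20.23×1.21) = 0.8677 m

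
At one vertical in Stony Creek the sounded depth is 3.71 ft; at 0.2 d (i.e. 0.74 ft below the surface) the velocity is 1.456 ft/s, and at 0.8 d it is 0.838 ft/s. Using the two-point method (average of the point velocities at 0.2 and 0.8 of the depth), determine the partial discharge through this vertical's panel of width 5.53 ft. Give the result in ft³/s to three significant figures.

v̄ = (1.456 + 0.838) / 2 = 1.147 ft/s
q = v̄ × d × w = 1.147 × 3.71 × 5.53 = 23.53 ft³/s

23.5 ft³/s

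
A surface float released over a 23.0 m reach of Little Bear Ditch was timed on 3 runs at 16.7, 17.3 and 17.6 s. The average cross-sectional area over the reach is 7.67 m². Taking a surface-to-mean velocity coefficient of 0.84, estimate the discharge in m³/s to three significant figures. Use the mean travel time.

8.62 m³/s

t̄ = (16.7 + 17.3 + 17.6) / 3 = 17.2 s
v_surface = L / t̄ = 23.0 / 17.2 = 1.337 m/s
v_mean = 0.84 × 1.337 = 1.123 m/s
Q = A × v_mean = 7.67 × 1.123 = 8.615 m³/s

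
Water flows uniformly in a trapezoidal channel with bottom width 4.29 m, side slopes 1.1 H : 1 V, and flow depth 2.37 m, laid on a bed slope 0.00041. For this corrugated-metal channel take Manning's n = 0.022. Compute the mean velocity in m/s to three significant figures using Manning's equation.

1.17 m/s

A = (b + z·y)·y = (4.29 + 1.1×2.37)×2.37 = 16.35 m²
P = b + 2y√(1+z²) = 4.29 + 2×2.37×√(1+1.1²) = 11.34 m
R = A/P = 16.35/11.34 = 1.442 m
Q = (1/n)·A·R^(2/3)·S^(1/2) = (1/0.022) × 16.35 × 1.442^(2/3) × 0.00041^(1/2) = 19.20 m³/s
V = Q/A = 19.20/16.35 = 1.175 m/s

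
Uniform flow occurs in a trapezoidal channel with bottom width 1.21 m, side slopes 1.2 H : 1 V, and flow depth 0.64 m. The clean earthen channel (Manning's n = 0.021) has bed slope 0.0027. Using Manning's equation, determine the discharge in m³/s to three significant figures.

1.68 m³/s

A = (b + z·y)·y = (1.21 + 1.2×0.64)×0.64 = 1.266 m²
P = b + 2y√(1+z²) = 1.21 + 2×0.64×√(1+1.2²) = 3.209 m
R = A/P = 1.266/3.209 = 0.3944 m
Q = (1/n)·A·R^(2/3)·S^(1/2) = (1/0.021) × 1.266 × 0.3944^(2/3) × 0.0027^(1/2) = 1.685 m³/s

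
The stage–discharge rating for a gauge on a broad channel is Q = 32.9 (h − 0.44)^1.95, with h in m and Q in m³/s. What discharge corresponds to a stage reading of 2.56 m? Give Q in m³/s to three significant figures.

142 m³/s

Q = 32.9 × (2.56 − 0.44)^1.95 = 32.9 × 2.12^1.95 = 142.4 m³/s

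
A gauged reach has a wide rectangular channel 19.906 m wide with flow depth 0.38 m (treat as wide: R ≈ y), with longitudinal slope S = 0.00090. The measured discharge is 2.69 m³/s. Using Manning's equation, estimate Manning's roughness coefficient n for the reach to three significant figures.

A = b·y = 19.906 × 0.38 = 7.564 m²
Wide channel: R ≈ y = 0.38 m
n = (1/Q)·A·R^(2/3)·S^(1/2) = (1/2.69) × 7.564 × 0.5246 × 0.03000 = 0.04426

0.0443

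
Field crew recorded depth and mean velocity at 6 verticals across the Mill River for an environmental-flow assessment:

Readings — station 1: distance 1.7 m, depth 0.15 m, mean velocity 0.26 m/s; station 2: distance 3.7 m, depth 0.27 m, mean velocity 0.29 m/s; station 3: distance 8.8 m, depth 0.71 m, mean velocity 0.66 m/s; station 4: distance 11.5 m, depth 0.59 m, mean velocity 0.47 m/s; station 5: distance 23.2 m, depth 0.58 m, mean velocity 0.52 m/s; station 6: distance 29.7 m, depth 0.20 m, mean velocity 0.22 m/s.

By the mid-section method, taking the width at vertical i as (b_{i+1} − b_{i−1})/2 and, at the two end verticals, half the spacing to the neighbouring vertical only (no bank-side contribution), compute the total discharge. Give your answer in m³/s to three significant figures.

w_1 = (3.7 − 1.7)/2 = 1 m; q_1 = 0.26 × 0.15 × 1 = 0.03900 m³/s
w_2 = (8.8 − 1.7)/2 = 3.55 m; q_2 = 0.29 × 0.27 × 3.55 = 0.2780 m³/s
w_3 = (11.5 − 3.7)/2 = 3.9 m; q_3 = 0.66 × 0.71 × 3.9 = 1.828 m³/s
w_4 = (23.2 − 8.8)/2 = 7.2 m; q_4 = 0.47 × 0.59 × 7.2 = 1.997 m³/s
w_5 = (29.7 − 11.5)/2 = 9.1 m; q_5 = 0.52 × 0.58 × 9.1 = 2.745 m³/s
w_6 = (29.7 − 23.2)/2 = 3.25 m; q_6 = 0.22 × 0.20 × 3.25 = 0.1430 m³/s
Q = Σ qᵢ = 7.029 m³/s

7.03 m³/s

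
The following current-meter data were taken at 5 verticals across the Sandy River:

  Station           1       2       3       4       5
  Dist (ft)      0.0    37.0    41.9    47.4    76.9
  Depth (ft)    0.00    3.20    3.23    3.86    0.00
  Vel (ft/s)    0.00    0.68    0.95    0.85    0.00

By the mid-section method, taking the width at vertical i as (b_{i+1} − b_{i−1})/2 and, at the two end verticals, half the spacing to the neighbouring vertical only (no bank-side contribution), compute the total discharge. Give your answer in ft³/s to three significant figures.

w_2 = (41.9 − 0.0)/2 = 20.95 ft; q_2 = 0.68 × 3.20 × 20.95 = 45.59 ft³/s
w_3 = (47.4 − 37.0)/2 = 5.2 ft; q_3 = 0.95 × 3.23 × 5.2 = 15.96 ft³/s
w_4 = (76.9 − 41.9)/2 = 17.5 ft; q_4 = 0.85 × 3.86 × 17.5 = 57.42 ft³/s
Stations 1, 5 contribute zero (depth or velocity is 0).
Q = Σ qᵢ = 119.0 ft³/s

119 ft³/s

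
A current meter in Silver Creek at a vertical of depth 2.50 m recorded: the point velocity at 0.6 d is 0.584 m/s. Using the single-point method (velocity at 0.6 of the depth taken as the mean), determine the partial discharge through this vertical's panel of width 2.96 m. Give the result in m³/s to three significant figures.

4.32 m³/s

v̄ = v₀.₆ = 0.584 m/s
q = v̄ × d × w = 0.5840 × 2.50 × 2.96 = 4.322 m³/s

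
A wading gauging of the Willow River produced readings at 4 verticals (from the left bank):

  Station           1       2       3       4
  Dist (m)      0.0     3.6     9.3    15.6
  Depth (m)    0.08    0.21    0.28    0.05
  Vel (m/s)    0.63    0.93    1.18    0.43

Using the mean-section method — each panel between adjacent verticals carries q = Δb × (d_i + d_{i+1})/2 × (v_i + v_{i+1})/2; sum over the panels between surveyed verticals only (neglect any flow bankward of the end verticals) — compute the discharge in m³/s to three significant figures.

2.72 m³/s

Panel 1-2: Δb = 3.6 m, d̄ = (0.08+0.21)/2 = 0.145, v̄ = (0.63+0.93)/2 = 0.78 → q = 3.6×0.145×0.78 = 0.4072 m³/s
Panel 2-3: Δb = 5.7 m, d̄ = (0.21+0.28)/2 = 0.245, v̄ = (0.93+1.18)/2 = 1.055 → q = 5.7×0.245×1.055 = 1.473 m³/s
Panel 3-4: Δb = 6.3 m, d̄ = (0.28+0.05)/2 = 0.165, v̄ = (1.18+0.43)/2 = 0.805 → q = 6.3×0.165×0.805 = 0.8368 m³/s
Q = Σ q = 2.717 m³/s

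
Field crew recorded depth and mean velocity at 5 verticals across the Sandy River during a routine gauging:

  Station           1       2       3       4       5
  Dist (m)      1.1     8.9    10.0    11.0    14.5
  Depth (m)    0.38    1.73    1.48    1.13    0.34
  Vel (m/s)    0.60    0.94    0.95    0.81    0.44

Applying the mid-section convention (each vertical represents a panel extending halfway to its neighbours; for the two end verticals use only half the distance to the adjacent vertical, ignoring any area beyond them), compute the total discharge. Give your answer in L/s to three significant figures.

w_1 = (8.9 − 1.1)/2 = 3.9 m; q_1 = 0.60 × 0.38 × 3.9 = 0.8892 m³/s
w_2 = (10.0 − 1.1)/2 = 4.45 m; q_2 = 0.94 × 1.73 × 4.45 = 7.237 m³/s
w_3 = (11.0 − 8.9)/2 = 1.05 m; q_3 = 0.95 × 1.48 × 1.05 = 1.476 m³/s
w_4 = (14.5 − 10.0)/2 = 2.25 m; q_4 = 0.81 × 1.13 × 2.25 = 2.059 m³/s
w_5 = (14.5 − 11.0)/2 = 1.75 m; q_5 = 0.44 × 0.34 × 1.75 = 0.2618 m³/s
Q = Σ qᵢ = 11.92 m³/s
= 11.92 × 1000 = 11920 L/s

11900 L/s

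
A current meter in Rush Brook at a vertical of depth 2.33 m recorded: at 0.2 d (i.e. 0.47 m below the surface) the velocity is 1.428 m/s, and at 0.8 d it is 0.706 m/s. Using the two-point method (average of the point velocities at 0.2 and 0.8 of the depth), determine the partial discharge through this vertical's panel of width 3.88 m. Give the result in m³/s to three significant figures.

v̄ = (1.428 + 0.706) / 2 = 1.067 m/s
q = v̄ × d × w = 1.067 × 2.33 × 3.88 = 9.646 m³/s

9.65 m³/s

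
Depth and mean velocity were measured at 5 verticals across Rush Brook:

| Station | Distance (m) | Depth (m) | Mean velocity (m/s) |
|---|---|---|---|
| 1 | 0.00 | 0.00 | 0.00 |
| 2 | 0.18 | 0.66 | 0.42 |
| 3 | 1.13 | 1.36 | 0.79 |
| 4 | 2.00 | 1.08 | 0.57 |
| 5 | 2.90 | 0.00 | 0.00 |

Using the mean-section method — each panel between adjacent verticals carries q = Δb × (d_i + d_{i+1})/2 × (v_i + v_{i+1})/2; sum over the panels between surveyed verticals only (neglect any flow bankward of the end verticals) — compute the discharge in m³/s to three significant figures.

1.45 m³/s

Panel 1-2: Δb = 0.18 m, d̄ = (0.00+0.66)/2 = 0.33, v̄ = (0.00+0.42)/2 = 0.21 → q = 0.18×0.33×0.21 = 0.01247 m³/s
Panel 2-3: Δb = 0.95 m, d̄ = (0.66+1.36)/2 = 1.01, v̄ = (0.42+0.79)/2 = 0.605 → q = 0.95×1.01×0.605 = 0.5805 m³/s
Panel 3-4: Δb = 0.87 m, d̄ = (1.36+1.08)/2 = 1.22, v̄ = (0.79+0.57)/2 = 0.68 → q = 0.87×1.22×0.68 = 0.7218 m³/s
Panel 4-5: Δb = 0.9 m, d̄ = (1.08+0.00)/2 = 0.54, v̄ = (0.57+0.00)/2 = 0.285 → q = 0.9×0.54×0.285 = 0.1385 m³/s
Q = Σ q = 1.453 m³/s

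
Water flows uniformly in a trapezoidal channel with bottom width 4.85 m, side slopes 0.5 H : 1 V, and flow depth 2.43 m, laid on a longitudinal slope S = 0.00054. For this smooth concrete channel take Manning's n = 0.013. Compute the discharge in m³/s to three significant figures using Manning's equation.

33.5 m³/s

A = (b + z·y)·y = (4.85 + 0.5×2.43)×2.43 = 14.74 m²
P = b + 2y√(1+z²) = 4.85 + 2×2.43×√(1+0.5²) = 10.28 m
R = A/P = 14.74/10.28 = 1.433 m
Q = (1/n)·A·R^(2/3)·S^(1/2) = (1/0.013) × 14.74 × 1.433^(2/3) × 0.00054^(1/2) = 33.49 m³/s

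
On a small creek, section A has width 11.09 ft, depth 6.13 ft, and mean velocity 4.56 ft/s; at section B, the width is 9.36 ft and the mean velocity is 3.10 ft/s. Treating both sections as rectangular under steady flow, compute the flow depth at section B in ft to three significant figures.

10.7 ft

Q = A₁V₁ = (11.09×6.13) × 4.56 = 310.0 ft³/s
d₂ = Q/(b₂ V₂) = 310.0/(9.36×3.10) = 10.68 ft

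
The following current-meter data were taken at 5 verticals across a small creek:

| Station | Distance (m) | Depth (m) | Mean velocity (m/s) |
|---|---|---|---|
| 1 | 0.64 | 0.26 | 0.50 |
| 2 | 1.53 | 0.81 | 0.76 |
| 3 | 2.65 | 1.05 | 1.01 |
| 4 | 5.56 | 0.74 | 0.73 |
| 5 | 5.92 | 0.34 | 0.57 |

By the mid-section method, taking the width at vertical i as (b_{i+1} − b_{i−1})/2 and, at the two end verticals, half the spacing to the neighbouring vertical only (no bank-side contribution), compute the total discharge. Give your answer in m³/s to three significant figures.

3.73 m³/s

w_1 = (1.53 − 0.64)/2 = 0.445 m; q_1 = 0.50 × 0.26 × 0.445 = 0.05785 m³/s
w_2 = (2.65 − 0.64)/2 = 1.005 m; q_2 = 0.76 × 0.81 × 1.005 = 0.6187 m³/s
w_3 = (5.56 − 1.53)/2 = 2.015 m; q_3 = 1.01 × 1.05 × 2.015 = 2.137 m³/s
w_4 = (5.92 − 2.65)/2 = 1.635 m; q_4 = 0.73 × 0.74 × 1.635 = 0.8832 m³/s
w_5 = (5.92 − 5.56)/2 = 0.18 m; q_5 = 0.57 × 0.34 × 0.18 = 0.03488 m³/s
Q = Σ qᵢ = 3.732 m³/s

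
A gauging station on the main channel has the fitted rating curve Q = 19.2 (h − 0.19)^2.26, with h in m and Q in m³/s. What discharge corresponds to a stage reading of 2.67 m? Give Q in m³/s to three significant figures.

Q = 19.2 × (2.67 − 0.19)^2.26 = 19.2 × 2.48^2.26 = 149.5 m³/s

150 m³/s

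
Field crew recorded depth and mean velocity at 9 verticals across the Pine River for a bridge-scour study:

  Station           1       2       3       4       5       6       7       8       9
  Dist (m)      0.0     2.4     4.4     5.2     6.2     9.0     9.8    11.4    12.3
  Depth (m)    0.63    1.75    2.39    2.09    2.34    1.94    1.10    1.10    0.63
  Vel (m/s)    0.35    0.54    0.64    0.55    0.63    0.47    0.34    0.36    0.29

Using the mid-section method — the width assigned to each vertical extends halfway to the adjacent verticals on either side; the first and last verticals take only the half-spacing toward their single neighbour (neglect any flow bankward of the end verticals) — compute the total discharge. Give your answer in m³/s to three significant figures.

11.0 m³/s

w_1 = (2.4 − 0.0)/2 = 1.2 m; q_1 = 0.35 × 0.63 × 1.2 = 0.2646 m³/s
w_2 = (4.4 − 0.0)/2 = 2.2 m; q_2 = 0.54 × 1.75 × 2.2 = 2.079 m³/s
w_3 = (5.2 − 2.4)/2 = 1.4 m; q_3 = 0.64 × 2.39 × 1.4 = 2.141 m³/s
w_4 = (6.2 − 4.4)/2 = 0.9 m; q_4 = 0.55 × 2.09 × 0.9 = 1.035 m³/s
w_5 = (9.0 − 5.2)/2 = 1.9 m; q_5 = 0.63 × 2.34 × 1.9 = 2.801 m³/s
w_6 = (9.8 − 6.2)/2 = 1.8 m; q_6 = 0.47 × 1.94 × 1.8 = 1.641 m³/s
w_7 = (11.4 − 9.0)/2 = 1.2 m; q_7 = 0.34 × 1.10 × 1.2 = 0.4488 m³/s
w_8 = (12.3 − 9.8)/2 = 1.25 m; q_8 = 0.36 × 1.10 × 1.25 = 0.4950 m³/s
w_9 = (12.3 − 11.4)/2 = 0.45 m; q_9 = 0.29 × 0.63 × 0.45 = 0.08222 m³/s
Q = Σ qᵢ = 10.99 m³/s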